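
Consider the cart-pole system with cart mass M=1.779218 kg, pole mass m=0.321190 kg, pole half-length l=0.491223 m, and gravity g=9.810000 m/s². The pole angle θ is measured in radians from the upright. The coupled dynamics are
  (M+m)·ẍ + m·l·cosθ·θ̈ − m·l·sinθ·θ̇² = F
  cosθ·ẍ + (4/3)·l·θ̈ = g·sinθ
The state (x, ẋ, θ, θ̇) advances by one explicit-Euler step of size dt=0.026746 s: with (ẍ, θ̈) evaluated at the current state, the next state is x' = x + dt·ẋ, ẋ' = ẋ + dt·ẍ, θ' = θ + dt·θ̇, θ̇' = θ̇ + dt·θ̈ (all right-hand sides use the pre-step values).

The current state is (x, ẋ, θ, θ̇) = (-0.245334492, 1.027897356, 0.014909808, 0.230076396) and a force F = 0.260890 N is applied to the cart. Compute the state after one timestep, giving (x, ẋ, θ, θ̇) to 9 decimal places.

(-0.217842349, 1.031144807, 0.021063431, 0.231091374)

sinθ=0.014909256, cosθ=0.999888851
temp = (F + m·l·θ̇²·sinθ)/(M+m) = (0.260890 + 0.000124520)/2.100408 = 0.124268485
θ̈ = (g·sinθ − cosθ·temp)/(l·(4/3 − m·cos²θ/(M+m))) = 0.037948774
ẍ = temp − m·l·θ̈·cosθ/(M+m) = 0.121418212
Euler: x'=-0.245334492+0.026746·1.027897356=-0.217842349, ẋ'=1.027897356+0.026746·0.121418212=1.031144807
       θ'=0.014909808+0.026746·0.230076396=0.021063431, θ̇'=0.230076396+0.026746·0.037948774=0.231091374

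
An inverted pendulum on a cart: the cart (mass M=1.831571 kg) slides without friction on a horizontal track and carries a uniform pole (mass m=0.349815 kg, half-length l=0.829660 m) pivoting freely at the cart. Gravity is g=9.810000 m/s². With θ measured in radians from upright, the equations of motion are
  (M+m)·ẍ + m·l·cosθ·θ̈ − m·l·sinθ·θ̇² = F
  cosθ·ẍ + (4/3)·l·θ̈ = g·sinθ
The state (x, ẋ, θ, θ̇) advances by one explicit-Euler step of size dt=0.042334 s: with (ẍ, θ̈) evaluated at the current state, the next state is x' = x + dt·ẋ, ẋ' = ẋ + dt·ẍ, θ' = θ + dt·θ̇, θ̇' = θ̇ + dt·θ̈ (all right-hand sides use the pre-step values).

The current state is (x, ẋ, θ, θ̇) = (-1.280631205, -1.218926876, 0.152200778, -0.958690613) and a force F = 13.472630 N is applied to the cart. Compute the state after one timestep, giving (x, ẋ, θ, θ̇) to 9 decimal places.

sinθ=0.151613834, cosθ=0.988439804
temp = (F + m·l·θ̇²·sinθ)/(M+m) = (13.472630 + 0.040442162)/2.181386 = 6.194718478
θ̈ = (g·sinθ − cosθ·temp)/(l·(4/3 − m·cos²θ/(M+m))) = -4.748677439
ẍ = temp − m·l·θ̈·cosθ/(M+m) = 6.819213463
Euler: x'=-1.280631205+0.042334·-1.218926876=-1.332233255, ẋ'=-1.218926876+0.042334·6.819213463=-0.930242293
       θ'=0.152200778+0.042334·-0.958690613=0.111615570, θ̇'=-0.958690613+0.042334·-4.748677439=-1.159721124

(-1.332233255, -0.930242293, 0.111615570, -1.159721124)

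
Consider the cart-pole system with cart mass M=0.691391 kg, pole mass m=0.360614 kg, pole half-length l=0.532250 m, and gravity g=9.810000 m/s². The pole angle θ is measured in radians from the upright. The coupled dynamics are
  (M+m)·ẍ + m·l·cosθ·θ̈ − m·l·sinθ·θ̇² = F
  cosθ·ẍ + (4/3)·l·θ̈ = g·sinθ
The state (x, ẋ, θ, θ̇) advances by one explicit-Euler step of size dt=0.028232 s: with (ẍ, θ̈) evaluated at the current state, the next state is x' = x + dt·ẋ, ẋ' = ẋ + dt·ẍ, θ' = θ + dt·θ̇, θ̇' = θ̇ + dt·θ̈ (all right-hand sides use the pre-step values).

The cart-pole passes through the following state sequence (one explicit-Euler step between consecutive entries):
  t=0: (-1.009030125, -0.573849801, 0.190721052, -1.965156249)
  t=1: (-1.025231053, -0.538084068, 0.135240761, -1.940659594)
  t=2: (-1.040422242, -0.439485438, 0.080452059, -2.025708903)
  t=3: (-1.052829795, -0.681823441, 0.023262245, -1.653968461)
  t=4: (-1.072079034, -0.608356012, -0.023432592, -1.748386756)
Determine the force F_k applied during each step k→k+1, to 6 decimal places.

step 0→1:
  ẍ = (ẋ'−ẋ)/dt = (-0.538084068−-0.573849801)/0.028232 = 1.266851
  θ̈ = (θ̇'−θ̇)/dt = (-1.940659594−-1.965156249)/0.028232 = 0.867691
  sinθ=0.189567, cosθ=0.981868
  F = (M+m)·ẍ + m·l·cosθ·θ̈ − m·l·sinθ·θ̇² = 1.332733 + 0.163522 − 0.140513 = 1.355743
step 1→2:
  ẍ = (ẋ'−ẋ)/dt = (-0.439485438−-0.538084068)/0.028232 = 3.492442
  θ̈ = (θ̇'−θ̇)/dt = (-2.025708903−-1.940659594)/0.028232 = -3.012514
  sinθ=0.134829, cosθ=0.990869
  F = (M+m)·ẍ + m·l·cosθ·θ̈ − m·l·sinθ·θ̇² = 3.674067 + -0.572933 − 0.097463 = 3.003671
step 2→3:
  ẍ = (ẋ'−ẋ)/dt = (-0.681823441−-0.439485438)/0.028232 = -8.583806
  θ̈ = (θ̇'−θ̇)/dt = (-1.653968461−-2.025708903)/0.028232 = 13.167344
  sinθ=0.080365, cosθ=0.996765
  F = (M+m)·ẍ + m·l·cosθ·θ̈ − m·l·sinθ·θ̇² = -9.030207 + 2.519123 − 0.063297 = -6.574380
step 3→4:
  ẍ = (ẋ'−ẋ)/dt = (-0.608356012−-0.681823441)/0.028232 = 2.602275
  θ̈ = (θ̇'−θ̇)/dt = (-1.748386756−-1.653968461)/0.028232 = -3.344371
  sinθ=0.023260, cosθ=0.999729
  F = (M+m)·ẍ + m·l·cosθ·θ̈ − m·l·sinθ·θ̇² = 2.737606 + -0.641734 − 0.012213 = 2.083659

F_0 = 1.355743 N
F_1 = 3.003671 N
F_2 = -6.574380 N
F_3 = 2.083659 N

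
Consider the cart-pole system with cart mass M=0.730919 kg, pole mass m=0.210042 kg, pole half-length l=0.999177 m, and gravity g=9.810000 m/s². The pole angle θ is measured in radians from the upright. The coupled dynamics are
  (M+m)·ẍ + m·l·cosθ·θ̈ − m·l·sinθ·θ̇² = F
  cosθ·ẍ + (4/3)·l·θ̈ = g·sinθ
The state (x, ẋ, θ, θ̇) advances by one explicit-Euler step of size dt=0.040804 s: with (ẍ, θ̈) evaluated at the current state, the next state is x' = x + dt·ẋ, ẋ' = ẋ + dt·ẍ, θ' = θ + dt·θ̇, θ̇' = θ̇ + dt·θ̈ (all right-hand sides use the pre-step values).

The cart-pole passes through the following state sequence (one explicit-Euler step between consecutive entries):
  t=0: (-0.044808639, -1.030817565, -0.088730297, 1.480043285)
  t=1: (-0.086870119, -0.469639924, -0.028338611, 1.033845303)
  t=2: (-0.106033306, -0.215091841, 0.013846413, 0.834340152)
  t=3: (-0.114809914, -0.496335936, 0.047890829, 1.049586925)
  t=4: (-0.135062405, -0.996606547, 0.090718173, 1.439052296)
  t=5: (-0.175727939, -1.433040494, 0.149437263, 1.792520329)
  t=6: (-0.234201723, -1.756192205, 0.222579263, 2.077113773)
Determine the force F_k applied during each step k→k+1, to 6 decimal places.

F_0 = 10.695857 N
F_1 = 4.850652 N
F_2 = -5.380672 N
F_3 = -9.546704 N
F_4 = -8.293229 N
F_5 = -6.104990 N

step 0→1:
  ẍ = (ẋ'−ẋ)/dt = (-0.469639924−-1.030817565)/0.040804 = 13.753006
  θ̈ = (θ̇'−θ̇)/dt = (1.033845303−1.480043285)/0.040804 = -10.935153
  sinθ=-0.088614, cosθ=0.996066
  F = (M+m)·ẍ + m·l·cosθ·θ̈ − m·l·sinθ·θ̇² = 12.941042 + -2.285923 − -0.040738 = 10.695857
step 1→2:
  ẍ = (ẋ'−ẋ)/dt = (-0.215091841−-0.469639924)/0.040804 = 6.238312
  θ̈ = (θ̇'−θ̇)/dt = (0.834340152−1.033845303)/0.040804 = -4.889353
  sinθ=-0.028335, cosθ=0.999598
  F = (M+m)·ẍ + m·l·cosθ·θ̈ − m·l·sinθ·θ̇² = 5.870008 + -1.025712 − -0.006356 = 4.850652
step 2→3:
  ẍ = (ẋ'−ẋ)/dt = (-0.496335936−-0.215091841)/0.040804 = -6.892562
  θ̈ = (θ̇'−θ̇)/dt = (1.049586925−0.834340152)/0.040804 = 5.275139
  sinθ=0.013846, cosθ=0.999904
  F = (M+m)·ẍ + m·l·cosθ·θ̈ − m·l·sinθ·θ̇² = -6.485632 + 1.106983 − 0.002023 = -5.380672
step 3→4:
  ẍ = (ẋ'−ẋ)/dt = (-0.996606547−-0.496335936)/0.040804 = -12.260333
  θ̈ = (θ̇'−θ̇)/dt = (1.439052296−1.049586925)/0.040804 = 9.544784
  sinθ=0.047873, cosθ=0.998853
  F = (M+m)·ẍ + m·l·cosθ·θ̈ − m·l·sinθ·θ̇² = -11.536495 + 2.000859 − 0.011068 = -9.546704
step 4→5:
  ẍ = (ẋ'−ẋ)/dt = (-1.433040494−-0.996606547)/0.040804 = -10.695862
  θ̈ = (θ̇'−θ̇)/dt = (1.792520329−1.439052296)/0.040804 = 8.662583
  sinθ=0.090594, cosθ=0.995888
  F = (M+m)·ẍ + m·l·cosθ·θ̈ − m·l·sinθ·θ̇² = -10.064389 + 1.810533 − 0.039373 = -8.293229
step 5→6:
  ẍ = (ẋ'−ẋ)/dt = (-1.756192205−-1.433040494)/0.040804 = -7.919609
  θ̈ = (θ̇'−θ̇)/dt = (2.077113773−1.792520329)/0.040804 = 6.974646
  sinθ=0.148882, cosθ=0.988855
  F = (M+m)·ẍ + m·l·cosθ·θ̈ − m·l·sinθ·θ̇² = -7.452043 + 1.447449 − 0.100396 = -6.104990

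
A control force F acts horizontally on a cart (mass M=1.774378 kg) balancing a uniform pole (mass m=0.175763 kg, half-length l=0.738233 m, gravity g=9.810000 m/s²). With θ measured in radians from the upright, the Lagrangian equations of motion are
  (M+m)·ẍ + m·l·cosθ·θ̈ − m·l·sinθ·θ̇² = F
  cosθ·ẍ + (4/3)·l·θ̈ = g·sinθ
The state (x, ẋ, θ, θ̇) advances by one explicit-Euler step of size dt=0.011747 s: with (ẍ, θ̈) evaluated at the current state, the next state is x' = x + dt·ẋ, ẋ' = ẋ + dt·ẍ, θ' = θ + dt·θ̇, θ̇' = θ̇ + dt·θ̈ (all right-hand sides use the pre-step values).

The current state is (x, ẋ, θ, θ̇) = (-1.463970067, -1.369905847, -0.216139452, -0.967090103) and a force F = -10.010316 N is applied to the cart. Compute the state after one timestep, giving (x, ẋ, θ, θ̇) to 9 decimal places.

(-1.480062351, -1.432784603, -0.227499859, -0.929803380)

sinθ=-0.214460507, cosθ=0.976732661
temp = (F + m·l·θ̇²·sinθ)/(M+m) = (-10.010316 + -0.026025682)/1.950141 = -5.146469759
θ̈ = (g·sinθ − cosθ·temp)/(l·(4/3 − m·cos²θ/(M+m))) = 3.174148554
ẍ = temp − m·l·θ̈·cosθ/(M+m) = -5.352750108
Euler: x'=-1.463970067+0.011747·-1.369905847=-1.480062351, ẋ'=-1.369905847+0.011747·-5.352750108=-1.432784603
       θ'=-0.216139452+0.011747·-0.967090103=-0.227499859, θ̇'=-0.967090103+0.011747·3.174148554=-0.929803380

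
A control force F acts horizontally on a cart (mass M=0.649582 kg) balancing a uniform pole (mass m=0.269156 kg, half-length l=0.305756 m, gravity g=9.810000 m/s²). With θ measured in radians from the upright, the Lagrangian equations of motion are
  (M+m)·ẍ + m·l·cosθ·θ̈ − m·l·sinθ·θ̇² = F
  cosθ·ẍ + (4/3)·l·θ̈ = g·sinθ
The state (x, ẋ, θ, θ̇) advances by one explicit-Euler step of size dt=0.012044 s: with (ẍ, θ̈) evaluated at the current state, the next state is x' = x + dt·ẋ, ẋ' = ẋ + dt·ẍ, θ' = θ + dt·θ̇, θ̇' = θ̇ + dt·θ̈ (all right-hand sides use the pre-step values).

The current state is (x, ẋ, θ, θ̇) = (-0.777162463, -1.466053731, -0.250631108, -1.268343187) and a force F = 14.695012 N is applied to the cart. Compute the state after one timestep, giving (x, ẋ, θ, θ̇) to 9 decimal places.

sinθ=-0.248015398, cosθ=0.968756090
temp = (F + m·l·θ̇²·sinθ)/(M+m) = (14.695012 + -0.032834564)/0.918738 = 15.959041028
θ̈ = (g·sinθ − cosθ·temp)/(l·(4/3 − m·cos²θ/(M+m))) = -55.293343518
ẍ = temp − m·l·θ̈·cosθ/(M+m) = 20.757200429
Euler: x'=-0.777162463+0.012044·-1.466053731=-0.794819614, ẋ'=-1.466053731+0.012044·20.757200429=-1.216054009
       θ'=-0.250631108+0.012044·-1.268343187=-0.265907033, θ̇'=-1.268343187+0.012044·-55.293343518=-1.934296216

(-0.794819614, -1.216054009, -0.265907033, -1.934296216)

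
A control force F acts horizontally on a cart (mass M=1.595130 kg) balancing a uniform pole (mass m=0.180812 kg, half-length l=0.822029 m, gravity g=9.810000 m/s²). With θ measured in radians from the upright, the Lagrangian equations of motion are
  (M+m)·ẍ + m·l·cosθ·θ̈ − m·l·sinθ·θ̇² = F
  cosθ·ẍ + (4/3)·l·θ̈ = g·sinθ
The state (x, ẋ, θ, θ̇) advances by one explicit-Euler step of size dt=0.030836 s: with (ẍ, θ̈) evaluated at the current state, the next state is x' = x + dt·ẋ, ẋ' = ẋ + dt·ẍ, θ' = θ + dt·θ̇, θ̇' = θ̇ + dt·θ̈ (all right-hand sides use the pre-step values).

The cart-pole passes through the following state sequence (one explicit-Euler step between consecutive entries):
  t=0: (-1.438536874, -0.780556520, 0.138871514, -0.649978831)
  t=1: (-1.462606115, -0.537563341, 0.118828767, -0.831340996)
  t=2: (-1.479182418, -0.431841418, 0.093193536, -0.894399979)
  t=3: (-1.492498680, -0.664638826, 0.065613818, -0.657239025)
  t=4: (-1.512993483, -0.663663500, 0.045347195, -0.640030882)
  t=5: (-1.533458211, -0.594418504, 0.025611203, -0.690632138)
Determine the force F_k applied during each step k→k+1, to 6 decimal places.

F_0 = 13.120279 N
F_1 = 5.774872 N
F_2 = -12.280418 N
F_3 = 0.134729 N
F_4 = 3.741624 N

step 0→1:
  ẍ = (ẋ'−ẋ)/dt = (-0.537563341−-0.780556520)/0.030836 = 7.880178
  θ̈ = (θ̇'−θ̇)/dt = (-0.831340996−-0.649978831)/0.030836 = -5.881507
  sinθ=0.138426, cosθ=0.990373
  F = (M+m)·ẍ + m·l·cosθ·θ̈ − m·l·sinθ·θ̇² = 13.994740 + -0.865768 − 0.008692 = 13.120279
step 1→2:
  ẍ = (ẋ'−ẋ)/dt = (-0.431841418−-0.537563341)/0.030836 = 3.428523
  θ̈ = (θ̇'−θ̇)/dt = (-0.894399979−-0.831340996)/0.030836 = -2.044979
  sinθ=0.118549, cosθ=0.992948
  F = (M+m)·ẍ + m·l·cosθ·θ̈ − m·l·sinθ·θ̇² = 6.088857 + -0.301807 − 0.012178 = 5.774872
step 2→3:
  ẍ = (ẋ'−ẋ)/dt = (-0.664638826−-0.431841418)/0.030836 = -7.549533
  θ̈ = (θ̇'−θ̇)/dt = (-0.657239025−-0.894399979)/0.030836 = 7.691041
  sinθ=0.093059, cosθ=0.995661
  F = (M+m)·ẍ + m·l·cosθ·θ̈ − m·l·sinθ·θ̇² = -13.407533 + 1.138180 − 0.011065 = -12.280418
step 3→4:
  ẍ = (ẋ'−ẋ)/dt = (-0.663663500−-0.664638826)/0.030836 = 0.031629
  θ̈ = (θ̇'−θ̇)/dt = (-0.640030882−-0.657239025)/0.030836 = 0.558054
  sinθ=0.065567, cosθ=0.997848
  F = (M+m)·ẍ + m·l·cosθ·θ̈ − m·l·sinθ·θ̇² = 0.056172 + 0.082767 − 0.004210 = 0.134729
step 4→5:
  ẍ = (ẋ'−ẋ)/dt = (-0.594418504−-0.663663500)/0.030836 = 2.245589
  θ̈ = (θ̇'−θ̇)/dt = (-0.690632138−-0.640030882)/0.030836 = -1.640980
  sinθ=0.045332, cosθ=0.998972
  F = (M+m)·ẍ + m·l·cosθ·θ̈ − m·l·sinθ·θ̇² = 3.988037 + -0.243653 − 0.002760 = 3.741624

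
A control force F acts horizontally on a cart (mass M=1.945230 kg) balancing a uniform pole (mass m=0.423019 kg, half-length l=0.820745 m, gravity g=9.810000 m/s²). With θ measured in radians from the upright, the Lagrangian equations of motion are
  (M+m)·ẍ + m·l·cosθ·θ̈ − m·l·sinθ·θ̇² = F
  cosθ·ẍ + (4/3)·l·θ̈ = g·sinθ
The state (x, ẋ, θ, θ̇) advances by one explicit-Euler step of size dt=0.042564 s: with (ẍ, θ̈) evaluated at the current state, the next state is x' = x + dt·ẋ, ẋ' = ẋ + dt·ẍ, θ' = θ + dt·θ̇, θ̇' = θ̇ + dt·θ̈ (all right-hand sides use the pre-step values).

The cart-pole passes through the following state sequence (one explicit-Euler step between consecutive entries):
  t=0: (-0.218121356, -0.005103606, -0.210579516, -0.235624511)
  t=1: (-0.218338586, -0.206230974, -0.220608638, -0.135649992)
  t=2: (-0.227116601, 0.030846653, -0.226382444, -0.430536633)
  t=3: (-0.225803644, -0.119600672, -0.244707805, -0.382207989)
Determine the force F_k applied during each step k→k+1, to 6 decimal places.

F_0 = -10.389172 N
F_1 = 10.845262 N
F_2 = -7.972248 N

step 0→1:
  ẍ = (ẋ'−ẋ)/dt = (-0.206230974−-0.005103606)/0.042564 = -4.725293
  θ̈ = (θ̇'−θ̇)/dt = (-0.135649992−-0.235624511)/0.042564 = 2.348805
  sinθ=-0.209027, cosθ=0.977910
  F = (M+m)·ẍ + m·l·cosθ·θ̈ − m·l·sinθ·θ̇² = -11.190670 + 0.797469 − -0.004029 = -10.389172
step 1→2:
  ẍ = (ẋ'−ẋ)/dt = (0.030846653−-0.206230974)/0.042564 = 5.569909
  θ̈ = (θ̇'−θ̇)/dt = (-0.430536633−-0.135649992)/0.042564 = -6.928076
  sinθ=-0.218824, cosθ=0.975764
  F = (M+m)·ẍ + m·l·cosθ·θ̈ − m·l·sinθ·θ̇² = 13.190933 + -2.347069 − -0.001398 = 10.845262
step 2→3:
  ẍ = (ẋ'−ẋ)/dt = (-0.119600672−0.030846653)/0.042564 = -3.534614
  θ̈ = (θ̇'−θ̇)/dt = (-0.382207989−-0.430536633)/0.042564 = 1.135435
  sinθ=-0.224454, cosθ=0.974485
  F = (M+m)·ẍ + m·l·cosθ·θ̈ − m·l·sinθ·θ̇² = -8.370847 + 0.384154 − -0.014445 = -7.972248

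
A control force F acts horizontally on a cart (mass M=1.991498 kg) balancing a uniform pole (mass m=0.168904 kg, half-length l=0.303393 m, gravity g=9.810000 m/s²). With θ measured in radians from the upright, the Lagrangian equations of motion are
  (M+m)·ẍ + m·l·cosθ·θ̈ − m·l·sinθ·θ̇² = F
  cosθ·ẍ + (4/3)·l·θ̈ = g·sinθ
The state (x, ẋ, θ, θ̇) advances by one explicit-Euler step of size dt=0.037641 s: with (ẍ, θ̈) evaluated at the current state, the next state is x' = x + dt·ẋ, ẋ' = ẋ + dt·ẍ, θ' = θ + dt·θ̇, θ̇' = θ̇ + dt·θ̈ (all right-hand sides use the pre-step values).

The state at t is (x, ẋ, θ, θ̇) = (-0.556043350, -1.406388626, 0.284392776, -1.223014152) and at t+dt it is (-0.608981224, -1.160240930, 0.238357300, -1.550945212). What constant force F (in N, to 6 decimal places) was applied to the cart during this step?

ẍ = (ẋ'−ẋ)/dt = (-1.160240930−-1.406388626)/0.037641 = 6.539351
θ̈ = (θ̇'−θ̇)/dt = (-1.550945212−-1.223014152)/0.037641 = -8.712071
sinθ=0.280575, cosθ=0.959832
F = (M+m)·ẍ + m·l·cosθ·θ̈ − m·l·sinθ·θ̇² = 14.127626 + -0.428511 − 0.021506 = 13.677609

F = 13.677609 N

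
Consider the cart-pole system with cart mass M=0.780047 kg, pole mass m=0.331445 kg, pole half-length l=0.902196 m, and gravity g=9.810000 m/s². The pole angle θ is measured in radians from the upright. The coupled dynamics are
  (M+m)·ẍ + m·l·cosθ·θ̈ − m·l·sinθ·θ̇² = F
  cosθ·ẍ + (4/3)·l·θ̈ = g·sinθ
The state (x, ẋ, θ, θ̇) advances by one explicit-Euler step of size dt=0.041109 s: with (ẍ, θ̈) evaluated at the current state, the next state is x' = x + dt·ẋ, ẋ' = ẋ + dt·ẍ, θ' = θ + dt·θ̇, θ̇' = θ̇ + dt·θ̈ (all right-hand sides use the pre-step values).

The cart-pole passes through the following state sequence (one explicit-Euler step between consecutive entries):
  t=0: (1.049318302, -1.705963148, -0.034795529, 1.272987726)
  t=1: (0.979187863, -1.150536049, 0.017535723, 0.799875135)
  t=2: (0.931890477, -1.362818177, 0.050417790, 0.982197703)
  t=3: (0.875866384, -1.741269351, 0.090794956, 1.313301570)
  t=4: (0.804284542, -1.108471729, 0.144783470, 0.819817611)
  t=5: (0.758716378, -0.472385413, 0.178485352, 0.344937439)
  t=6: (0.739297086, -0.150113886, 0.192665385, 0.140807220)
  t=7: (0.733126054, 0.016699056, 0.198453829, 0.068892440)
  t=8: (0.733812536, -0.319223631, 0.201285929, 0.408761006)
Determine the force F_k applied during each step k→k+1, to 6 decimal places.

F_0 = 11.594963 N
F_1 = -4.416954 N
F_2 = -7.841579 N
F_3 = 13.487782 N
F_4 = 13.751148 N
F_5 = 7.245896 N
F_6 = 3.995668 N
F_7 = -6.659157 N

step 0→1:
  ẍ = (ẋ'−ẋ)/dt = (-1.150536049−-1.705963148)/0.041109 = 13.511083
  θ̈ = (θ̇'−θ̇)/dt = (0.799875135−1.272987726)/0.041109 = -11.508735
  sinθ=-0.034789, cosθ=0.999395
  F = (M+m)·ẍ + m·l·cosθ·θ̈ − m·l·sinθ·θ̇² = 15.017460 + -3.439355 − -0.016858 = 11.594963
step 1→2:
  ẍ = (ẋ'−ẋ)/dt = (-1.362818177−-1.150536049)/0.041109 = -5.163885
  θ̈ = (θ̇'−θ̇)/dt = (0.982197703−0.799875135)/0.041109 = 4.435101
  sinθ=0.017535, cosθ=0.999846
  F = (M+m)·ẍ + m·l·cosθ·θ̈ − m·l·sinθ·θ̇² = -5.739616 + 1.326017 − 0.003355 = -4.416954
step 2→3:
  ẍ = (ẋ'−ẋ)/dt = (-1.741269351−-1.362818177)/0.041109 = -9.206042
  θ̈ = (θ̇'−θ̇)/dt = (1.313301570−0.982197703)/0.041109 = 8.054291
  sinθ=0.050396, cosθ=0.998729
  F = (M+m)·ẍ + m·l·cosθ·θ̈ − m·l·sinθ·θ̇² = -10.232442 + 2.405401 − 0.014538 = -7.841579
step 3→4:
  ẍ = (ẋ'−ẋ)/dt = (-1.108471729−-1.741269351)/0.041109 = 15.393165
  θ̈ = (θ̇'−θ̇)/dt = (0.819817611−1.313301570)/0.041109 = -12.004280
  sinθ=0.090670, cosθ=0.995881
  F = (M+m)·ẍ + m·l·cosθ·θ̈ − m·l·sinθ·θ̇² = 17.109380 + -3.574834 − 0.046763 = 13.487782
step 4→5:
  ẍ = (ẋ'−ẋ)/dt = (-0.472385413−-1.108471729)/0.041109 = 15.473164
  θ̈ = (θ̇'−θ̇)/dt = (0.344937439−0.819817611)/0.041109 = -11.551733
  sinθ=0.144278, cosθ=0.989537
  F = (M+m)·ẍ + m·l·cosθ·θ̈ − m·l·sinθ·θ̇² = 17.198298 + -3.418154 − 0.028997 = 13.751148
step 5→6:
  ẍ = (ẋ'−ẋ)/dt = (-0.150113886−-0.472385413)/0.041109 = 7.839440
  θ̈ = (θ̇'−θ̇)/dt = (0.140807220−0.344937439)/0.041109 = -4.965585
  sinθ=0.177539, cosθ=0.984114
  F = (M+m)·ẍ + m·l·cosθ·θ̈ − m·l·sinθ·θ̇² = 8.713475 + -1.461262 − 0.006317 = 7.245896
step 6→7:
  ẍ = (ẋ'−ẋ)/dt = (0.016699056−-0.150113886)/0.041109 = 4.057820
  θ̈ = (θ̇'−θ̇)/dt = (0.068892440−0.140807220)/0.041109 = -1.749368
  sinθ=0.191476, cosθ=0.981497
  F = (M+m)·ẍ + m·l·cosθ·θ̈ − m·l·sinθ·θ̇² = 4.510235 + -0.513432 − 0.001135 = 3.995668
step 7→8:
  ẍ = (ẋ'−ẋ)/dt = (-0.319223631−0.016699056)/0.041109 = -8.171512
  θ̈ = (θ̇'−θ̇)/dt = (0.408761006−0.068892440)/0.041109 = 8.267498
  sinθ=0.197154, cosθ=0.980373
  F = (M+m)·ẍ + m·l·cosθ·θ̈ − m·l·sinθ·θ̇² = -9.082570 + 2.423693 − 0.000280 = -6.659157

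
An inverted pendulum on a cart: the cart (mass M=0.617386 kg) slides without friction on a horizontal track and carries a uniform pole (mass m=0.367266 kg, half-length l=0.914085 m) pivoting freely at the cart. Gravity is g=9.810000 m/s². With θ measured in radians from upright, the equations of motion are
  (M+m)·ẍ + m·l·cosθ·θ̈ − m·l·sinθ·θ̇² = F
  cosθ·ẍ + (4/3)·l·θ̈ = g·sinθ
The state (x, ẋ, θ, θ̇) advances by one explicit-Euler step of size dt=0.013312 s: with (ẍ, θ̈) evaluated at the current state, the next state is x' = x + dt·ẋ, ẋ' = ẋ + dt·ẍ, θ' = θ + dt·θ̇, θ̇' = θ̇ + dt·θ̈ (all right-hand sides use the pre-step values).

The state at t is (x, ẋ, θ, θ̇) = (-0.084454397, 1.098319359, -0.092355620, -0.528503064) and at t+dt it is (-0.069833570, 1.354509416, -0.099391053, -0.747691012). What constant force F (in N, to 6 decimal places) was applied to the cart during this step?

F = 13.454227 N

ẍ = (ẋ'−ẋ)/dt = (1.354509416−1.098319359)/0.013312 = 19.245046
θ̈ = (θ̇'−θ̇)/dt = (-0.747691012−-0.528503064)/0.013312 = -16.465441
sinθ=-0.092224, cosθ=0.995738
F = (M+m)·ẍ + m·l·cosθ·θ̈ − m·l·sinθ·θ̇² = 18.949673 + -5.504094 − -0.008648 = 13.454227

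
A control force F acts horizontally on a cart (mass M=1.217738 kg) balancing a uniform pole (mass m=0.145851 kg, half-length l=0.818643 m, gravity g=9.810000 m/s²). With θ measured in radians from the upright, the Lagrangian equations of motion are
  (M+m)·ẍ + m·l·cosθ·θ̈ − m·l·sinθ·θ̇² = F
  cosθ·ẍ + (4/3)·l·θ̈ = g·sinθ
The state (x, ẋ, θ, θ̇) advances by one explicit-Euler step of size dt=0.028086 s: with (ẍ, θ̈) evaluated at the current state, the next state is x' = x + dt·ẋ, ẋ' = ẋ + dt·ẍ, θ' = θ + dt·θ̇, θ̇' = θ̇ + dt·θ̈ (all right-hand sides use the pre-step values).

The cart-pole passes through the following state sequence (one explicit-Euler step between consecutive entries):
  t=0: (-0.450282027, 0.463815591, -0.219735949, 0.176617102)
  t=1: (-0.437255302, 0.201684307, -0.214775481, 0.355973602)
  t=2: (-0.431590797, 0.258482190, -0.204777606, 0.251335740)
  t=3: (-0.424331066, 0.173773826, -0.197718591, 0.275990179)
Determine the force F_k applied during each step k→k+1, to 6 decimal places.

F_0 = -11.981639 N
F_1 = 2.326171 N
F_2 = -4.008477 N

step 0→1:
  ẍ = (ẋ'−ẋ)/dt = (0.201684307−0.463815591)/0.028086 = -9.333165
  θ̈ = (θ̇'−θ̇)/dt = (0.355973602−0.176617102)/0.028086 = 6.385975
  sinθ=-0.217972, cosθ=0.975955
  F = (M+m)·ẍ + m·l·cosθ·θ̈ − m·l·sinθ·θ̇² = -12.726602 + 0.744151 − -0.000812 = -11.981639
step 1→2:
  ẍ = (ẋ'−ẋ)/dt = (0.258482190−0.201684307)/0.028086 = 2.022285
  θ̈ = (θ̇'−θ̇)/dt = (0.251335740−0.355973602)/0.028086 = -3.725623
  sinθ=-0.213128, cosθ=0.977024
  F = (M+m)·ẍ + m·l·cosθ·θ̈ − m·l·sinθ·θ̇² = 2.757565 + -0.434619 − -0.003225 = 2.326171
step 2→3:
  ẍ = (ẋ'−ẋ)/dt = (0.173773826−0.258482190)/0.028086 = -3.016035
  θ̈ = (θ̇'−θ̇)/dt = (0.275990179−0.251335740)/0.028086 = 0.877820
  sinθ=-0.203349, cosθ=0.979106
  F = (M+m)·ẍ + m·l·cosθ·θ̈ − m·l·sinθ·θ̇² = -4.112632 + 0.102622 − -0.001534 = -4.008477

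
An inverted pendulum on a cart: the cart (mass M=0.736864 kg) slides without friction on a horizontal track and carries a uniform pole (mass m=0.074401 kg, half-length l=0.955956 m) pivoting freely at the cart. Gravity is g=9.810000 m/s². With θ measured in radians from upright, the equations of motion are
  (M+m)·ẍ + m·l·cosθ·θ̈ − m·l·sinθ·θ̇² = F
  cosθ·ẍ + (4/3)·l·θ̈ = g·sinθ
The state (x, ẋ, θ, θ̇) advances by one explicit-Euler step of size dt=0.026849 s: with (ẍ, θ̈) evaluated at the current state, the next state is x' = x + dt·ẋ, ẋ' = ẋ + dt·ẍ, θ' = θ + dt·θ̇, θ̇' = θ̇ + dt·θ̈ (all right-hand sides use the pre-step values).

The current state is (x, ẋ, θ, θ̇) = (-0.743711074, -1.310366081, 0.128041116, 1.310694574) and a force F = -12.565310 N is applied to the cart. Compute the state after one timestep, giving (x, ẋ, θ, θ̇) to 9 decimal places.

(-0.778893093, -1.758303775, 0.163231955, 1.685636008)

sinθ=0.127691540, cosθ=0.991813929
temp = (F + m·l·θ̇²·sinθ)/(M+m) = (-12.565310 + 0.015602055)/0.811265 = -15.469307742
θ̈ = (g·sinθ − cosθ·temp)/(l·(4/3 − m·cos²θ/(M+m))) = 13.964819335
ẍ = temp − m·l·θ̈·cosθ/(M+m) = -16.683589473
Euler: x'=-0.743711074+0.026849·-1.310366081=-0.778893093, ẋ'=-1.310366081+0.026849·-16.683589473=-1.758303775
       θ'=0.128041116+0.026849·1.310694574=0.163231955, θ̇'=1.310694574+0.026849·13.964819335=1.685636008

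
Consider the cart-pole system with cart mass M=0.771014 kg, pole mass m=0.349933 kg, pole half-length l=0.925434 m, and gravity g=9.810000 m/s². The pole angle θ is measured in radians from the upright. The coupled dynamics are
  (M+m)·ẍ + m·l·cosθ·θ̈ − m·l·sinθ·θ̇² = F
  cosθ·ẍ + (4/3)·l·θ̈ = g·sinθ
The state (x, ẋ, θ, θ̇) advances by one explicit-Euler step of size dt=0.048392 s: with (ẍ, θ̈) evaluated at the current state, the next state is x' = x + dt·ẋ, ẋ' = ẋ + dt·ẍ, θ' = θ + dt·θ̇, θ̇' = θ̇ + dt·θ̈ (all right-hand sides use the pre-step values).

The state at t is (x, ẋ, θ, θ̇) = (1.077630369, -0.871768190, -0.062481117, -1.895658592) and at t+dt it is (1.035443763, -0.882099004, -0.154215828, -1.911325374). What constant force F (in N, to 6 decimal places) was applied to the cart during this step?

F = -0.271276 N

ẍ = (ẋ'−ẋ)/dt = (-0.882099004−-0.871768190)/0.048392 = -0.213482
θ̈ = (θ̇'−θ̇)/dt = (-1.911325374−-1.895658592)/0.048392 = -0.323747
sinθ=-0.062440, cosθ=0.998049
F = (M+m)·ẍ + m·l·cosθ·θ̈ − m·l·sinθ·θ̇² = -0.239302 + -0.104638 − -0.072664 = -0.271276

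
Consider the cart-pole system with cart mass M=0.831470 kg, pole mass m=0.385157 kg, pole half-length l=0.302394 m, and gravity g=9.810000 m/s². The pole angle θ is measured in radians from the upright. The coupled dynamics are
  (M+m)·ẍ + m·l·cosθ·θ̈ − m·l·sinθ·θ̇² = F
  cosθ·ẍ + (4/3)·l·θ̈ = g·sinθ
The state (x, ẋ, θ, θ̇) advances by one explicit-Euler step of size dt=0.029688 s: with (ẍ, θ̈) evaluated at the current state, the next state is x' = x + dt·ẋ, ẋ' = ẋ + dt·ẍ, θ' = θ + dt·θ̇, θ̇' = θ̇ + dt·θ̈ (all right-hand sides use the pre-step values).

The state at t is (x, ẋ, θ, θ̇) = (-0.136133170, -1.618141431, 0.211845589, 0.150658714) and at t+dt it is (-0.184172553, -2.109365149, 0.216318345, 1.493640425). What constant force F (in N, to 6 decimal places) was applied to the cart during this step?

ẍ = (ẋ'−ẋ)/dt = (-2.109365149−-1.618141431)/0.029688 = -16.546204
θ̈ = (θ̇'−θ̇)/dt = (1.493640425−0.150658714)/0.029688 = 45.236517
sinθ=0.210265, cosθ=0.977645
F = (M+m)·ẍ + m·l·cosθ·θ̈ − m·l·sinθ·θ̇² = -20.130559 + 5.150876 − 0.000556 = -14.980239

F = -14.980239 N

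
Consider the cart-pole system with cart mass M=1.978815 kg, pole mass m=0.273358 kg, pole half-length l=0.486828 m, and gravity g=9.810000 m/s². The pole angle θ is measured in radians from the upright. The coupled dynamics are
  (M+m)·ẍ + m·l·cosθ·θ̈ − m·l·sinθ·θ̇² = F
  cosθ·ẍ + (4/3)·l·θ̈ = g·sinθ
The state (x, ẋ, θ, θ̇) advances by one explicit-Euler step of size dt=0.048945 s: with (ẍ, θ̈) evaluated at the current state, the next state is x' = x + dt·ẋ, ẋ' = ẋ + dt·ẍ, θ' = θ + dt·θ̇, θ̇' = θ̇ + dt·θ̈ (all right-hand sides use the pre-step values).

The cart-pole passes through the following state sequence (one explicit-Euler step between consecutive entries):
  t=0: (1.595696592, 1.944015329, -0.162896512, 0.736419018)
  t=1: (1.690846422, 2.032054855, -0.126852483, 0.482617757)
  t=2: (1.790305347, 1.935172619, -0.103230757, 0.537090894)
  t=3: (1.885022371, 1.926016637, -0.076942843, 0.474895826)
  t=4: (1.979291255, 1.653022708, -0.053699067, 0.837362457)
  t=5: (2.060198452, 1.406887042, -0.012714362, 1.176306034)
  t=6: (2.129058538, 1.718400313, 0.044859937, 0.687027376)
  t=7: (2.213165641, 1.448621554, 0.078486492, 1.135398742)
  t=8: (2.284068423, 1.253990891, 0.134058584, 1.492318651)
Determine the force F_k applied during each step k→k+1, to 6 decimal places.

F_0 = 3.381853 N
F_1 = -4.307134 N
F_2 = -0.585555 N
F_3 = -11.576727 N
F_4 = -10.400530 N
F_5 = 13.006216 N
F_6 = -11.198648 N
F_7 = -8.001802 N

step 0→1:
  ẍ = (ẋ'−ẋ)/dt = (2.032054855−1.944015329)/0.048945 = 1.798744
  θ̈ = (θ̇'−θ̇)/dt = (0.482617757−0.736419018)/0.048945 = -5.185438
  sinθ=-0.162177, cosθ=0.986762
  F = (M+m)·ẍ + m·l·cosθ·θ̈ − m·l·sinθ·θ̇² = 4.051083 + -0.680934 − -0.011704 = 3.381853
step 1→2:
  ẍ = (ẋ'−ẋ)/dt = (1.935172619−2.032054855)/0.048945 = -1.979410
  θ̈ = (θ̇'−θ̇)/dt = (0.537090894−0.482617757)/0.048945 = 1.112946
  sinθ=-0.126513, cosθ=0.991965
  F = (M+m)·ẍ + m·l·cosθ·θ̈ − m·l·sinθ·θ̇² = -4.457974 + 0.146919 − -0.003921 = -4.307134
step 2→3:
  ẍ = (ẋ'−ẋ)/dt = (1.926016637−1.935172619)/0.048945 = -0.187067
  θ̈ = (θ̇'−θ̇)/dt = (0.474895826−0.537090894)/0.048945 = -1.270713
  sinθ=-0.103048, cosθ=0.994676
  F = (M+m)·ẍ + m·l·cosθ·θ̈ − m·l·sinθ·θ̇² = -0.421307 + -0.168204 − -0.003956 = -0.585555
step 3→4:
  ẍ = (ẋ'−ẋ)/dt = (1.653022708−1.926016637)/0.048945 = -5.577565
  θ̈ = (θ̇'−θ̇)/dt = (0.837362457−0.474895826)/0.048945 = 7.405591
  sinθ=-0.076867, cosθ=0.997041
  F = (M+m)·ẍ + m·l·cosθ·θ̈ − m·l·sinθ·θ̇² = -12.561642 + 0.982608 − -0.002307 = -11.576727
step 4→5:
  ẍ = (ẋ'−ẋ)/dt = (1.406887042−1.653022708)/0.048945 = -5.028821
  θ̈ = (θ̇'−θ̇)/dt = (1.176306034−0.837362457)/0.048945 = 6.924989
  sinθ=-0.053673, cosθ=0.998559
  F = (M+m)·ẍ + m·l·cosθ·θ̈ − m·l·sinθ·θ̇² = -11.325776 + 0.920238 − -0.005008 = -10.400530
step 5→6:
  ẍ = (ẋ'−ẋ)/dt = (1.718400313−1.406887042)/0.048945 = 6.364558
  θ̈ = (θ̇'−θ̇)/dt = (0.687027376−1.176306034)/0.048945 = -9.996499
  sinθ=-0.012714, cosθ=0.999919
  F = (M+m)·ẍ + m·l·cosθ·θ̈ − m·l·sinθ·θ̇² = 14.334085 + -1.330210 − -0.002341 = 13.006216
step 6→7:
  ẍ = (ẋ'−ẋ)/dt = (1.448621554−1.718400313)/0.048945 = -5.511876
  θ̈ = (θ̇'−θ̇)/dt = (1.135398742−0.687027376)/0.048945 = 9.160718
  sinθ=0.044845, cosθ=0.998994
  F = (M+m)·ẍ + m·l·cosθ·θ̈ − m·l·sinθ·θ̇² = -12.413698 + 1.217867 − 0.002817 = -11.198648
step 7→8:
  ẍ = (ẋ'−ẋ)/dt = (1.253990891−1.448621554)/0.048945 = -3.976518
  θ̈ = (θ̇'−θ̇)/dt = (1.492318651−1.135398742)/0.048945 = 7.292265
  sinθ=0.078406, cosθ=0.996922
  F = (M+m)·ẍ + m·l·cosθ·θ̈ − m·l·sinθ·θ̇² = -8.955806 + 0.967455 − 0.013451 = -8.001802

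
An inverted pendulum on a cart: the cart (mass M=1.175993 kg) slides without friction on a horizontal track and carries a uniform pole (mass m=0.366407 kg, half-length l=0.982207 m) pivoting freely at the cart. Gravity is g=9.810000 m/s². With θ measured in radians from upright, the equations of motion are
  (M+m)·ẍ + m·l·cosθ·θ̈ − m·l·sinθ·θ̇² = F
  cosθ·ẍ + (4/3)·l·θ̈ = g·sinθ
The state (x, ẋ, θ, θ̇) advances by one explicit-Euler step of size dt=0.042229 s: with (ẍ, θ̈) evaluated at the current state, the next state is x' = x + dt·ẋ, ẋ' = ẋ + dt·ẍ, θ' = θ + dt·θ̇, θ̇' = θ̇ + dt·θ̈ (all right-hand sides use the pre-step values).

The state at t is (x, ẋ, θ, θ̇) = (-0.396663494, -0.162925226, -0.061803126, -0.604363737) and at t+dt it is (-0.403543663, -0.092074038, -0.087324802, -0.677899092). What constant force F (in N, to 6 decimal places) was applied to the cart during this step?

ẍ = (ẋ'−ẋ)/dt = (-0.092074038−-0.162925226)/0.042229 = 1.677785
θ̈ = (θ̇'−θ̇)/dt = (-0.677899092−-0.604363737)/0.042229 = -1.741347
sinθ=-0.061764, cosθ=0.998091
F = (M+m)·ẍ + m·l·cosθ·θ̈ − m·l·sinθ·θ̇² = 2.587816 + -0.625493 − -0.008119 = 1.970442

F = 1.970442 N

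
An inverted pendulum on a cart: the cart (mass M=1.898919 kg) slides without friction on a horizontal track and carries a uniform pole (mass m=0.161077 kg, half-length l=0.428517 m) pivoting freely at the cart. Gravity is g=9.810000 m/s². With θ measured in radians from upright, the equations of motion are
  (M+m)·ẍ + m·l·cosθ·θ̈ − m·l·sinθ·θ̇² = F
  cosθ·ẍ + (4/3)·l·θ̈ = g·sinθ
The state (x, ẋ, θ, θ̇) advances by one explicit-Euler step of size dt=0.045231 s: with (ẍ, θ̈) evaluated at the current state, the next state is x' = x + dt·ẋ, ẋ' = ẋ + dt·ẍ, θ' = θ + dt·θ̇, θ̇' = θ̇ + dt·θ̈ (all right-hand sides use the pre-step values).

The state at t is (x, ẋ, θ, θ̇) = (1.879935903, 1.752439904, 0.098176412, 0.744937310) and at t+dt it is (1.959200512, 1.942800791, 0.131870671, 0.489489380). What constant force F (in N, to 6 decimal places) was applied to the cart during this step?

F = 8.278076 N

ẍ = (ẋ'−ẋ)/dt = (1.942800791−1.752439904)/0.045231 = 4.208638
θ̈ = (θ̇'−θ̇)/dt = (0.489489380−0.744937310)/0.045231 = -5.647630
sinθ=0.098019, cosθ=0.995185
F = (M+m)·ẍ + m·l·cosθ·θ̈ − m·l·sinθ·θ̇² = 8.669777 + -0.387946 − 0.003754 = 8.278076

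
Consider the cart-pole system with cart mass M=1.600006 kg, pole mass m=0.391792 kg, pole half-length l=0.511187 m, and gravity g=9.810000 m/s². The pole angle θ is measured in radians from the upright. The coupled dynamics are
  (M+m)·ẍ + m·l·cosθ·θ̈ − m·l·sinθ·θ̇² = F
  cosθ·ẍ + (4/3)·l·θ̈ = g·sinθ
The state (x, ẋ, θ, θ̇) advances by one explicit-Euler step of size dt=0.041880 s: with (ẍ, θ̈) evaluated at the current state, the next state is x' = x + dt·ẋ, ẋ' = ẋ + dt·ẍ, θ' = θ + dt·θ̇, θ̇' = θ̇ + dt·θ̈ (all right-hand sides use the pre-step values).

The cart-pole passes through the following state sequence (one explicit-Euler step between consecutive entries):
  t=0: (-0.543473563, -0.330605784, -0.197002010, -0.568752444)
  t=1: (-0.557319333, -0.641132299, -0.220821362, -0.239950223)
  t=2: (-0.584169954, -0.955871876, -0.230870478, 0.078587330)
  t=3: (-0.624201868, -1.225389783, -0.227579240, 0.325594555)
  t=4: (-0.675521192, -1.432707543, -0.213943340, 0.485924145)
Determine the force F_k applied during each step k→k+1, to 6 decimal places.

F_0 = -13.213863 N
F_1 = -13.480053 N
F_2 = -11.667994 N
F_3 = -9.108209 N

step 0→1:
  ẍ = (ẋ'−ẋ)/dt = (-0.641132299−-0.330605784)/0.041880 = -7.414673
  θ̈ = (θ̇'−θ̇)/dt = (-0.239950223−-0.568752444)/0.041880 = 7.851056
  sinθ=-0.195730, cosθ=0.980658
  F = (M+m)·ẍ + m·l·cosθ·θ̈ − m·l·sinθ·θ̇² = -14.768531 + 1.541988 − -0.012681 = -13.213863
step 1→2:
  ẍ = (ẋ'−ẋ)/dt = (-0.955871876−-0.641132299)/0.041880 = -7.515272
  θ̈ = (θ̇'−θ̇)/dt = (0.078587330−-0.239950223)/0.041880 = 7.605959
  sinθ=-0.219031, cosθ=0.975718
  F = (M+m)·ẍ + m·l·cosθ·θ̈ − m·l·sinθ·θ̇² = -14.968903 + 1.486324 − -0.002526 = -13.480053
step 2→3:
  ẍ = (ẋ'−ẋ)/dt = (-1.225389783−-0.955871876)/0.041880 = -6.435480
  θ̈ = (θ̇'−θ̇)/dt = (0.325594555−0.078587330)/0.041880 = 5.897976
  sinθ=-0.228825, cosθ=0.973468
  F = (M+m)·ẍ + m·l·cosθ·θ̈ − m·l·sinθ·θ̇² = -12.818176 + 1.149899 − -0.000283 = -11.667994
step 3→4:
  ẍ = (ẋ'−ẋ)/dt = (-1.432707543−-1.225389783)/0.041880 = -4.950281
  θ̈ = (θ̇'−θ̇)/dt = (0.485924145−0.325594555)/0.041880 = 3.828309
  sinθ=-0.225620, cosθ=0.974215
  F = (M+m)·ẍ + m·l·cosθ·θ̈ − m·l·sinθ·θ̇² = -9.859959 + 0.746960 − -0.004790 = -9.108209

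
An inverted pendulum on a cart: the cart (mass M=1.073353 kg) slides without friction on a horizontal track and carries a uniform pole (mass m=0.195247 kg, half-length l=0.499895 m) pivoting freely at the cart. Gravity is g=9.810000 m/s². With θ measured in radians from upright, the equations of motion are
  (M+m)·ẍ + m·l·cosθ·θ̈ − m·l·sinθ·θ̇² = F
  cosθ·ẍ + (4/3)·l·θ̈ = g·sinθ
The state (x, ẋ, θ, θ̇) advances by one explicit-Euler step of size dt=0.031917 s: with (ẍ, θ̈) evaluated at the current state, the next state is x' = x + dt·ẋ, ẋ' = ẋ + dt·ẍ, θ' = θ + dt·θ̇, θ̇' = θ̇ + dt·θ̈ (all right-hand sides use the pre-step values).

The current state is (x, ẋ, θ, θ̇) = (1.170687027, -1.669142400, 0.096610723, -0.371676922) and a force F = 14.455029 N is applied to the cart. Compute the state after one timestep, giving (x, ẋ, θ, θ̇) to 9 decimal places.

sinθ=0.096460505, cosθ=0.995336813
temp = (F + m·l·θ̇²·sinθ)/(M+m) = (14.455029 + 0.001300600)/1.268600 = 11.395498660
θ̈ = (g·sinθ − cosθ·temp)/(l·(4/3 − m·cos²θ/(M+m))) = -17.611374157
ẍ = temp − m·l·θ̈·cosθ/(M+m) = 12.744156453
Euler: x'=1.170687027+0.031917·-1.669142400=1.117413009, ẋ'=-1.669142400+0.031917·12.744156453=-1.262387158
       θ'=0.096610723+0.031917·-0.371676922=0.084747911, θ̇'=-0.371676922+0.031917·-17.611374157=-0.933779151

(1.117413009, -1.262387158, 0.084747911, -0.933779151)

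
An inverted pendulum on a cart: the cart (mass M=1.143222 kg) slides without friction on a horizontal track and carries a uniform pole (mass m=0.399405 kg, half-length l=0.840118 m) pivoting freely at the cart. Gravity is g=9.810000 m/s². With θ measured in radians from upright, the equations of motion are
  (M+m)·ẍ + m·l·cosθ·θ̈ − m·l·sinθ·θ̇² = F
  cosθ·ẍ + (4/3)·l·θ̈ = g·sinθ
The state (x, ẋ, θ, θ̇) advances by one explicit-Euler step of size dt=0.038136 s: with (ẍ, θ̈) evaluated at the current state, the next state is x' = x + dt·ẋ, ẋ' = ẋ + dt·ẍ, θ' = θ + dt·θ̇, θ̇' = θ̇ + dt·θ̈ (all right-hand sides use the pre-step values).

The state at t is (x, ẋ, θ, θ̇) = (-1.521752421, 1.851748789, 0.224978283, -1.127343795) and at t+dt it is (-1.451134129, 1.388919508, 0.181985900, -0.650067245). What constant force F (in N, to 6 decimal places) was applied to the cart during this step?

F = -14.723307 N

ẍ = (ẋ'−ẋ)/dt = (1.388919508−1.851748789)/0.038136 = -12.136283
θ̈ = (θ̇'−θ̇)/dt = (-0.650067245−-1.127343795)/0.038136 = 12.515118
sinθ=0.223085, cosθ=0.974799
F = (M+m)·ẍ + m·l·cosθ·θ̈ − m·l·sinθ·θ̇² = -18.721758 + 4.093585 − 0.095134 = -14.723307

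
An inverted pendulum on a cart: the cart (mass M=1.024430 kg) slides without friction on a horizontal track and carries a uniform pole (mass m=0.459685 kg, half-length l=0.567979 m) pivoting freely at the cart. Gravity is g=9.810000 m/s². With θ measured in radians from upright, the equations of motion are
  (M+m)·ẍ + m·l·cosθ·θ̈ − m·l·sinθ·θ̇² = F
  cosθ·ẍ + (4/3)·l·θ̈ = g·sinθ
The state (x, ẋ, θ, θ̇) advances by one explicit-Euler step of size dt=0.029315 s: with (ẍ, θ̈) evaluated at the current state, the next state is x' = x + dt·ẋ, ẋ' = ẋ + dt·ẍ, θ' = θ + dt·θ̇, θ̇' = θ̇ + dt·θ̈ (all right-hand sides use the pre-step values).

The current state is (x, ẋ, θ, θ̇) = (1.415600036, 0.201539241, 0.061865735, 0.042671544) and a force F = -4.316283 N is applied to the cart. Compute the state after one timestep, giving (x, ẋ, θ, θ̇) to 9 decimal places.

(1.421508159, 0.085248592, 0.063116651, 0.219414241)

sinθ=0.061826279, cosθ=0.998086926
temp = (F + m·l·θ̇²·sinθ)/(M+m) = (-4.316283 + 0.000029393)/1.484115 = -2.908301316
θ̈ = (g·sinθ − cosθ·temp)/(l·(4/3 − m·cos²θ/(M+m))) = 6.029087388
ẍ = temp − m·l·θ̈·cosθ/(M+m) = -3.966933278
Euler: x'=1.415600036+0.029315·0.201539241=1.421508159, ẋ'=0.201539241+0.029315·-3.966933278=0.085248592
       θ'=0.061865735+0.029315·0.042671544=0.063116651, θ̇'=0.042671544+0.029315·6.029087388=0.219414241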